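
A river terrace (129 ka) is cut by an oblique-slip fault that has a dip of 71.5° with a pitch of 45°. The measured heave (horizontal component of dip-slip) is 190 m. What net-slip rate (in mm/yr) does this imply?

dip-slip = heave / cos(dip) = 190 / cos(71.5°) = 598.8 m
net slip = dip-slip / sin(rake) = 598.8 / sin(45°) = 846.8 m
rate = 846.8 m / 129 ka = 0.00656 m/yr = 6.56 mm/yr

6.56 mm/yr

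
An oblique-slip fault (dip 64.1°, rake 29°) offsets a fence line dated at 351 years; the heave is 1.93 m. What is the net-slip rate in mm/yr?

26 mm/yr

dip-slip = heave / cos(dip) = 1.93 / cos(64.1°) = 4.418 m
net slip = dip-slip / sin(rake) = 4.418 / sin(29°) = 9.114 m
rate = 9.114 m / 351 years = 0.0260 m/yr = 26 mm/yr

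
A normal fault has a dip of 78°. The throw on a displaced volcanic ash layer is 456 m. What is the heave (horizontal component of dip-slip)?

heave = throw / tan(dip) = 456 / tan(78°) = 96.9 m

96.9 m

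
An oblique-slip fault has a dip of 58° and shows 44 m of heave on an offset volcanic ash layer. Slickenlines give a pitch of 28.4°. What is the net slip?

dip-slip = heave / cos(dip) = 44 / cos(58°) = 83.03 m
net slip = dip-slip / sin(rake) = 83.03 / sin(28.4°) = 175 m

175 m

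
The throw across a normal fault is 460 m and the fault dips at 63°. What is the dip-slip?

dip-slip = throw / sin(dip) = 460 / sin(63°) = 516 m

516 m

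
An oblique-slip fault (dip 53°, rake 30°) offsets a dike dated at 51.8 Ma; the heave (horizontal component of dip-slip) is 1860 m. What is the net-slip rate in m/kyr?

dip-slip = heave / cos(dip) = 1860 / cos(53°) = 3091 m
net slip = dip-slip / sin(rake) = 3091 / sin(30°) = 6181 m
rate = 6181 m / 51.8 Ma = 0.000119 m/yr = 0.119 m/kyr

0.119 m/kyr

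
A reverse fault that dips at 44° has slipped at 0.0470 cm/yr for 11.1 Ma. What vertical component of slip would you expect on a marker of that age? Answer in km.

dip-slip = rate × time = 0.0470 cm/yr × 11.1 Ma = 5217 m
throw = dip-slip × sin(dip) = 5217 × sin(44°) = 3620 m = 3.62 km

3.62 km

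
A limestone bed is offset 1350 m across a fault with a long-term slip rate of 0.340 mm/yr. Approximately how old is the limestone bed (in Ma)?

3.97 Ma

age = offset / rate = 1350 m / (0.340 mm/yr) = 3.97e+06 yr = 3.97 Ma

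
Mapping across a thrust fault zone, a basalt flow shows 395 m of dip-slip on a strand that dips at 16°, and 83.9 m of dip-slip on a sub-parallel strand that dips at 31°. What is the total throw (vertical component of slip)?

152 m

throw_A = 395 × sin(16°) = 108.9 m
throw_B = 83.9 × sin(31°) = 43.21 m
total = 108.9 + 43.21 = 152 m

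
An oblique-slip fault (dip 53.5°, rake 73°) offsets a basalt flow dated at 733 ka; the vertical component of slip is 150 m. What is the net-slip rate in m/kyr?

dip-slip = throw / sin(dip) = 150 / sin(53.5°) = 186.6 m
net slip = dip-slip / sin(rake) = 186.6 / sin(73°) = 195.1 m
rate = 195.1 m / 733 ka = 0.000266 m/yr = 0.266 m/kyr

0.266 m/kyr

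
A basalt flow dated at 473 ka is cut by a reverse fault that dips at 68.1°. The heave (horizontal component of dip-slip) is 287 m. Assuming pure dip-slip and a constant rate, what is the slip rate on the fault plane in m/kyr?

dip-slip = heave / cos(dip) = 287 m / cos(68.1°) = 769.5 m
rate = 769.5 m / 473 ka = 0.00163 m/yr = 1.63 m/kyr

1.63 m/kyr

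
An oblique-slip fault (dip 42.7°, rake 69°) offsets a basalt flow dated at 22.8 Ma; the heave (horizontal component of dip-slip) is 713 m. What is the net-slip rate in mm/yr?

0.0456 mm/yr

dip-slip = heave / cos(dip) = 713 / cos(42.7°) = 970.2 m
net slip = dip-slip / sin(rake) = 970.2 / sin(69°) = 1039 m
rate = 1039 m / 22.8 Ma = 0.0000456 m/yr = 0.0456 mm/yr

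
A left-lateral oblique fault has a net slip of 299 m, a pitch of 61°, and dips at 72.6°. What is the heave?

dip-slip = net slip × sin(rake) = 299 m × sin(61°) = 261.5 m
heave = dip-slip × cos(dip) = 261.5 × cos(72.6°) = 78.2 m

78.2 m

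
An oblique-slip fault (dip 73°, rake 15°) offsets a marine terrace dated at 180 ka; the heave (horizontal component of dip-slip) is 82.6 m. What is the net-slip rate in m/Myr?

dip-slip = heave / cos(dip) = 82.6 / cos(73°) = 282.5 m
net slip = dip-slip / sin(rake) = 282.5 / sin(15°) = 1092 m
rate = 1092 m / 180 ka = 0.00606 m/yr = 6060 m/Myr

6060 m/Myr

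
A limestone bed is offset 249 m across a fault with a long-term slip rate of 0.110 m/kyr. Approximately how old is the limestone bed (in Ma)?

age = offset / rate = 249 m / (0.110 m/kyr) = 2.26e+06 yr = 2.26 Ma

2.26 Ma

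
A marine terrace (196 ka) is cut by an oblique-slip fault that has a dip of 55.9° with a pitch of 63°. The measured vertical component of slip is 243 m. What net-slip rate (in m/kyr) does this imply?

1.68 m/kyr

dip-slip = throw / sin(dip) = 243 / sin(55.9°) = 293.5 m
net slip = dip-slip / sin(rake) = 293.5 / sin(63°) = 329.4 m
rate = 329.4 m / 196 ka = 0.00168 m/yr = 1.68 m/kyr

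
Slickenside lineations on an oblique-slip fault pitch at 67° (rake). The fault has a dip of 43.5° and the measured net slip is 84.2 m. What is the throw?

dip-slip = net slip × sin(rake) = 84.2 m × sin(67°) = 77.51 m
throw = dip-slip × sin(dip) = 77.51 × sin(43.5°) = 53.4 m

53.4 m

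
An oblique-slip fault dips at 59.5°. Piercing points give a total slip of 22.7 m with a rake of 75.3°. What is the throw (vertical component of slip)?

dip-slip = net slip × sin(rake) = 22.7 m × sin(75.3°) = 21.96 m
throw = dip-slip × sin(dip) = 21.96 × sin(59.5°) = 18.9 m

18.9 m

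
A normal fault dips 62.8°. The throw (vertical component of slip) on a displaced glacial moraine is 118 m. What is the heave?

60.6 m

heave = throw / tan(dip) = 118 / tan(62.8°) = 60.6 m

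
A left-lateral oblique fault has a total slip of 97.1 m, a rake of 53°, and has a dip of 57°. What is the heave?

42.2 m

dip-slip = net slip × sin(rake) = 97.1 m × sin(53°) = 77.55 m
heave = dip-slip × cos(dip) = 77.55 × cos(57°) = 42.2 m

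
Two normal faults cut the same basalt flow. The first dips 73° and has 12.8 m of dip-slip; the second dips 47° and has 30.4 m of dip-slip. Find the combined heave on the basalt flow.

heave_A = 12.8 × cos(73°) = 3.742 m
heave_B = 30.4 × cos(47°) = 20.73 m
total = 3.742 + 20.73 = 24.5 m

24.5 m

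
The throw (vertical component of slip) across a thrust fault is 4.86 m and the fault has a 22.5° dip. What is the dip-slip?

dip-slip = throw / sin(dip) = 4.86 / sin(22.5°) = 12.7 m

12.7 m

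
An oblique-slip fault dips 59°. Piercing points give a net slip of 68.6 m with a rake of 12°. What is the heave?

7.35 m

dip-slip = net slip × sin(rake) = 68.6 m × sin(12°) = 14.26 m
heave = dip-slip × cos(dip) = 14.26 × cos(59°) = 7.35 m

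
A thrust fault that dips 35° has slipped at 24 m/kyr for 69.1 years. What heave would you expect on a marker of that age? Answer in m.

1.36 m

dip-slip = rate × time = 24 m/kyr × 69.1 years = 1.658 m
heave = dip-slip × cos(dip) = 1.658 × cos(35°) = 1.36 m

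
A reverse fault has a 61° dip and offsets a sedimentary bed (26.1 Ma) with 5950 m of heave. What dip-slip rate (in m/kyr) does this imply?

0.470 m/kyr

dip-slip = heave / cos(dip) = 5950 m / cos(61°) = 12270 m
rate = 12270 m / 26.1 Ma = 0.000470 m/yr = 0.470 m/kyr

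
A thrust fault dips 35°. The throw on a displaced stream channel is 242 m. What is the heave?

heave = throw / tan(dip) = 242 / tan(35°) = 346 m

346 m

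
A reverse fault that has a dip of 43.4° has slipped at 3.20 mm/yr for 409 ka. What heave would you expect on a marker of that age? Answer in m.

dip-slip = rate × time = 3.20 mm/yr × 409 ka = 1309 m
heave = dip-slip × cos(dip) = 1309 × cos(43.4°) = 951 m

951 m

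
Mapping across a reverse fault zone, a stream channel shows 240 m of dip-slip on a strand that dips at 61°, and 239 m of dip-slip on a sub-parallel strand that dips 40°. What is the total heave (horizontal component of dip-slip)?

heave_A = 240 × cos(61°) = 116.4 m
heave_B = 239 × cos(40°) = 183.1 m
total = 116.4 + 183.1 = 299 m

299 m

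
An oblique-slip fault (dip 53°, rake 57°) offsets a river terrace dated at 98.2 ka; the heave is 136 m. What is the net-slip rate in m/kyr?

2.74 m/kyr

dip-slip = heave / cos(dip) = 136 / cos(53°) = 226 m
net slip = dip-slip / sin(rake) = 226 / sin(57°) = 269.5 m
rate = 269.5 m / 98.2 ka = 0.00274 m/yr = 2.74 m/kyr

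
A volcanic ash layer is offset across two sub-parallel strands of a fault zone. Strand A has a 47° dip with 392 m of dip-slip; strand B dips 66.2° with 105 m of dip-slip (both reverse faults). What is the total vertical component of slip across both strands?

383 m

throw_A = 392 × sin(47°) = 286.7 m
throw_B = 105 × sin(66.2°) = 96.07 m
total = 286.7 + 96.07 = 383 m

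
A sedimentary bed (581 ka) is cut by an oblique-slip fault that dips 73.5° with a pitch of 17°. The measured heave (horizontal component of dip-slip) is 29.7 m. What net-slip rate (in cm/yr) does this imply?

0.0616 cm/yr

dip-slip = heave / cos(dip) = 29.7 / cos(73.5°) = 104.6 m
net slip = dip-slip / sin(rake) = 104.6 / sin(17°) = 357.7 m
rate = 357.7 m / 581 ka = 0.000616 m/yr = 0.0616 cm/yr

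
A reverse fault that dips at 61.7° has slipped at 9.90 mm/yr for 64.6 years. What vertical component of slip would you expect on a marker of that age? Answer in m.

0.563 m

dip-slip = rate × time = 9.90 mm/yr × 64.6 years = 0.6395 m
throw = dip-slip × sin(dip) = 0.6395 × sin(61.7°) = 0.563 m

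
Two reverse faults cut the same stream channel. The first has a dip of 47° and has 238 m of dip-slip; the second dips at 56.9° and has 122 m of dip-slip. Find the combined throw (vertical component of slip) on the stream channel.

276 m

throw_A = 238 × sin(47°) = 174.1 m
throw_B = 122 × sin(56.9°) = 102.2 m
total = 174.1 + 102.2 = 276 m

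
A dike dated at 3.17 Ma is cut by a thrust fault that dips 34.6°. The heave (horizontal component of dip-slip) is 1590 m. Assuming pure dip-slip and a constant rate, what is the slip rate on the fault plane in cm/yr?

0.0609 cm/yr

dip-slip = heave / cos(dip) = 1590 m / cos(34.6°) = 1932 m
rate = 1932 m / 3.17 Ma = 0.000609 m/yr = 0.0609 cm/yr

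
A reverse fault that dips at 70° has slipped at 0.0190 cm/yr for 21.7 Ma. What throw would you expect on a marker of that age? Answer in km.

3.87 km

dip-slip = rate × time = 0.0190 cm/yr × 21.7 Ma = 4123 m
throw = dip-slip × sin(dip) = 4123 × sin(70°) = 3870 m = 3.87 km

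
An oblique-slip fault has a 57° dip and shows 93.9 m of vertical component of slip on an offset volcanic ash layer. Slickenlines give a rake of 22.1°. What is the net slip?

298 m

dip-slip = throw / sin(dip) = 93.9 / sin(57°) = 112 m
net slip = dip-slip / sin(rake) = 112 / sin(22.1°) = 298 m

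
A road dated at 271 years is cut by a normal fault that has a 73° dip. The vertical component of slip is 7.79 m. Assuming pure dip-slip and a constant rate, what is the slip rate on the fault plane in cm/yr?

3.01 cm/yr

dip-slip = throw / sin(dip) = 7.79 m / sin(73°) = 8.146 m
rate = 8.146 m / 271 years = 0.0301 m/yr = 3.01 cm/yr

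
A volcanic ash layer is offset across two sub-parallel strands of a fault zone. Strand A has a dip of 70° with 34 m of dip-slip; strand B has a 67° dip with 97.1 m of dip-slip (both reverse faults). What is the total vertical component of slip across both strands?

throw_A = 34 × sin(70°) = 31.95 m
throw_B = 97.1 × sin(67°) = 89.38 m
total = 31.95 + 89.38 = 121 m

121 m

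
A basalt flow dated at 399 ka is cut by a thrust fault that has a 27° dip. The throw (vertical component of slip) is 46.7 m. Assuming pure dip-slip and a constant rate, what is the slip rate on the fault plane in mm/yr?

dip-slip = throw / sin(dip) = 46.7 m / sin(27°) = 102.9 m
rate = 102.9 m / 399 ka = 0.000258 m/yr = 0.258 mm/yr

0.258 mm/yr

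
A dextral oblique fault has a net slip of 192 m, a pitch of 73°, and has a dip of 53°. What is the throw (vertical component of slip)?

147 m

dip-slip = net slip × sin(rake) = 192 m × sin(73°) = 183.6 m
throw = dip-slip × sin(dip) = 183.6 × sin(53°) = 147 m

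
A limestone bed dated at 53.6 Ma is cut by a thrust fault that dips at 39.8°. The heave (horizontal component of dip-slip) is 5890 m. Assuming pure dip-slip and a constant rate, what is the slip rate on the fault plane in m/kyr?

0.143 m/kyr

dip-slip = heave / cos(dip) = 5890 m / cos(39.8°) = 7666 m
rate = 7666 m / 53.6 Ma = 0.000143 m/yr = 0.143 m/kyr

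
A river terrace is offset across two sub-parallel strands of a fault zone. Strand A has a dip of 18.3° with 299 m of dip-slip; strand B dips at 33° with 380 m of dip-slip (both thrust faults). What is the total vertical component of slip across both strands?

301 m

throw_A = 299 × sin(18.3°) = 93.88 m
throw_B = 380 × sin(33°) = 207 m
total = 93.88 + 207 = 301 m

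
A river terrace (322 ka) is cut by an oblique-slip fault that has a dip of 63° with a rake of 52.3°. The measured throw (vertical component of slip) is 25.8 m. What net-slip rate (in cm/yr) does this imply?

0.0114 cm/yr

dip-slip = throw / sin(dip) = 25.8 / sin(63°) = 28.96 m
net slip = dip-slip / sin(rake) = 28.96 / sin(52.3°) = 36.60 m
rate = 36.60 m / 322 ka = 0.000114 m/yr = 0.0114 cm/yr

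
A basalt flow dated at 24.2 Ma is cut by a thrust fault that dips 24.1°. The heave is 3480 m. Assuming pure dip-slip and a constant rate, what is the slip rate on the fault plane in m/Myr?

158 m/Myr

dip-slip = heave / cos(dip) = 3480 m / cos(24.1°) = 3812 m
rate = 3812 m / 24.2 Ma = 0.000158 m/yr = 158 m/Myr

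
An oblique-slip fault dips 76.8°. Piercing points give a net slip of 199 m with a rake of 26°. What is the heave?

19.9 m

dip-slip = net slip × sin(rake) = 199 m × sin(26°) = 87.24 m
heave = dip-slip × cos(dip) = 87.24 × cos(76.8°) = 19.9 m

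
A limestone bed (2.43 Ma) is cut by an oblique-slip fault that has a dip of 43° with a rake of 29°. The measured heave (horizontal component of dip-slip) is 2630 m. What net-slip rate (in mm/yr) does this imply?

dip-slip = heave / cos(dip) = 2630 / cos(43°) = 3596 m
net slip = dip-slip / sin(rake) = 3596 / sin(29°) = 7417 m
rate = 7417 m / 2.43 Ma = 0.00305 m/yr = 3.05 mm/yr

3.05 mm/yr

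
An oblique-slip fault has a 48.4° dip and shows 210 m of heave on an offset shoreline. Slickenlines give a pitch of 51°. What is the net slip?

dip-slip = heave / cos(dip) = 210 / cos(48.4°) = 316.3 m
net slip = dip-slip / sin(rake) = 316.3 / sin(51°) = 407 m

407 m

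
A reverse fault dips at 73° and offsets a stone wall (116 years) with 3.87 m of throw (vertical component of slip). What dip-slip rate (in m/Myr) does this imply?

34900 m/Myr

dip-slip = throw / sin(dip) = 3.87 m / sin(73°) = 4.047 m
rate = 4.047 m / 116 years = 0.0349 m/yr = 34900 m/Myr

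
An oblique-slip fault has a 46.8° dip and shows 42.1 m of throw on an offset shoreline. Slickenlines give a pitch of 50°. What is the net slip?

75.4 m

dip-slip = throw / sin(dip) = 42.1 / sin(46.8°) = 57.75 m
net slip = dip-slip / sin(rake) = 57.75 / sin(50°) = 75.4 m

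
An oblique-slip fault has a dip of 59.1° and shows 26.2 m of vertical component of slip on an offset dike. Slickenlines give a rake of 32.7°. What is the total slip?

dip-slip = throw / sin(dip) = 26.2 / sin(59.1°) = 30.53 m
net slip = dip-slip / sin(rake) = 30.53 / sin(32.7°) = 56.5 m

56.5 m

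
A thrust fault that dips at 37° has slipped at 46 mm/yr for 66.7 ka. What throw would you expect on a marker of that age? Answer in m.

1850 m

dip-slip = rate × time = 46 mm/yr × 66.7 ka = 3068 m
throw = dip-slip × sin(dip) = 3068 × sin(37°) = 1850 m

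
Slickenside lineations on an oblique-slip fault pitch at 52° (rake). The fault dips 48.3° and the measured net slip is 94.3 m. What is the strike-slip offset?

58.1 m

strike-slip = net slip × cos(rake) = 94.3 m × cos(52°) = 58.1 m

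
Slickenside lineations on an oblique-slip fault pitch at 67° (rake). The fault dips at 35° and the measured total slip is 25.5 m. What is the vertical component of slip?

13.5 m

dip-slip = net slip × sin(rake) = 25.5 m × sin(67°) = 23.47 m
throw = dip-slip × sin(dip) = 23.47 × sin(35°) = 13.5 m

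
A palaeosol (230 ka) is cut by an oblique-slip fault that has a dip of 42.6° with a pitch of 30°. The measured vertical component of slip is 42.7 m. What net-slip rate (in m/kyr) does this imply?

dip-slip = throw / sin(dip) = 42.7 / sin(42.6°) = 63.08 m
net slip = dip-slip / sin(rake) = 63.08 / sin(30°) = 126.2 m
rate = 126.2 m / 230 ka = 0.000549 m/yr = 0.549 m/kyr

0.549 m/kyr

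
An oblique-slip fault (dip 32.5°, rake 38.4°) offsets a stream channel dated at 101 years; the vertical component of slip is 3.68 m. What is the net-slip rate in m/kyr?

109 m/kyr

dip-slip = throw / sin(dip) = 3.68 / sin(32.5°) = 6.849 m
net slip = dip-slip / sin(rake) = 6.849 / sin(38.4°) = 11.03 m
rate = 11.03 m / 101 years = 0.109 m/yr = 109 m/kyr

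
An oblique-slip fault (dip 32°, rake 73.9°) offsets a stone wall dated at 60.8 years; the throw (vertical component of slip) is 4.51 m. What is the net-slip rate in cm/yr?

14.6 cm/yr

dip-slip = throw / sin(dip) = 4.51 / sin(32°) = 8.511 m
net slip = dip-slip / sin(rake) = 8.511 / sin(73.9°) = 8.858 m
rate = 8.858 m / 60.8 years = 0.146 m/yr = 14.6 cm/yr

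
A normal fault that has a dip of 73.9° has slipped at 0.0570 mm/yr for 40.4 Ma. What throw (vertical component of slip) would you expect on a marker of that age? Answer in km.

dip-slip = rate × time = 0.0570 mm/yr × 40.4 Ma = 2303 m
throw = dip-slip × sin(dip) = 2303 × sin(73.9°) = 2210 m = 2.21 km

2.21 km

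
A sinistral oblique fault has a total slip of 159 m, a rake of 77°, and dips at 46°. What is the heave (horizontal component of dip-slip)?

dip-slip = net slip × sin(rake) = 159 m × sin(77°) = 154.9 m
heave = dip-slip × cos(dip) = 154.9 × cos(46°) = 108 m

108 m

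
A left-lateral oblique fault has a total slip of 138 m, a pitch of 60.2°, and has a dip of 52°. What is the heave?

73.7 m

dip-slip = net slip × sin(rake) = 138 m × sin(60.2°) = 119.8 m
heave = dip-slip × cos(dip) = 119.8 × cos(52°) = 73.7 m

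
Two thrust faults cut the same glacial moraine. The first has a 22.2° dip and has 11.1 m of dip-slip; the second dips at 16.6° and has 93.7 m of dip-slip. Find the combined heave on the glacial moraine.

heave_A = 11.1 × cos(22.2°) = 10.28 m
heave_B = 93.7 × cos(16.6°) = 89.79 m
total = 10.28 + 89.79 = 100 m

100 m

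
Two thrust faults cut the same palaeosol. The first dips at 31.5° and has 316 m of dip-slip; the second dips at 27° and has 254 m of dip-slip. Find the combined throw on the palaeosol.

280 m

throw_A = 316 × sin(31.5°) = 165.1 m
throw_B = 254 × sin(27°) = 115.3 m
total = 165.1 + 115.3 = 280 m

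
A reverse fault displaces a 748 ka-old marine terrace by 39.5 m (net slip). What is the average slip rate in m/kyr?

0.0528 m/kyr

rate = 39.5 m / 748 ka = 0.0000528 m/yr = 0.0528 m/kyr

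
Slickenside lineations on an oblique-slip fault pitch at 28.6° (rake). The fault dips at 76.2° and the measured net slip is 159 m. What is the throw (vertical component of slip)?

73.9 m

dip-slip = net slip × sin(rake) = 159 m × sin(28.6°) = 76.11 m
throw = dip-slip × sin(dip) = 76.11 × sin(76.2°) = 73.9 m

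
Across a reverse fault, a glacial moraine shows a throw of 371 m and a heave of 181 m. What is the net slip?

net slip = √(throw² + heave²) = √(371² + 181²) = 413 m

413 m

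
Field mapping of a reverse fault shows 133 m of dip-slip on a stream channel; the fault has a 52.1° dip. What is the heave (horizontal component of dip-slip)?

heave = dip-slip × cos(dip) = 133 m × cos(52.1°) = 81.7 m

81.7 m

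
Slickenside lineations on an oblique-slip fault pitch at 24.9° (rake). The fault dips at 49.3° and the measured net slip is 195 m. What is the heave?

dip-slip = net slip × sin(rake) = 195 m × sin(24.9°) = 82.10 m
heave = dip-slip × cos(dip) = 82.10 × cos(49.3°) = 53.5 m

53.5 m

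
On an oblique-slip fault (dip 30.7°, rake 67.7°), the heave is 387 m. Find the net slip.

486 m

dip-slip = heave / cos(dip) = 387 / cos(30.7°) = 450.1 m
net slip = dip-slip / sin(rake) = 450.1 / sin(67.7°) = 486 m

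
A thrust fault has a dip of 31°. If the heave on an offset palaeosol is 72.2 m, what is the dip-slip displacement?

dip-slip = heave / cos(dip) = 72.2 / cos(31°) = 84.2 m

84.2 m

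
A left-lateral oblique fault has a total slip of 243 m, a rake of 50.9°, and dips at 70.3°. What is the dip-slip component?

dip-slip = net slip × sin(rake) = 243 m × sin(50.9°) = 189 m

189 m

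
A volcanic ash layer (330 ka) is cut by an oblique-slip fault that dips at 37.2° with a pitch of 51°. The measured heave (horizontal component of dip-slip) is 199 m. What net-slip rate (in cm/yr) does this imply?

0.0974 cm/yr

dip-slip = heave / cos(dip) = 199 / cos(37.2°) = 249.8 m
net slip = dip-slip / sin(rake) = 249.8 / sin(51°) = 321.5 m
rate = 321.5 m / 330 ka = 0.000974 m/yr = 0.0974 cm/yr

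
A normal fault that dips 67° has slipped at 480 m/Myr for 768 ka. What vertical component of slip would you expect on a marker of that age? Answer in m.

339 m

dip-slip = rate × time = 480 m/Myr × 768 ka = 368.6 m
throw = dip-slip × sin(dip) = 368.6 × sin(67°) = 339 m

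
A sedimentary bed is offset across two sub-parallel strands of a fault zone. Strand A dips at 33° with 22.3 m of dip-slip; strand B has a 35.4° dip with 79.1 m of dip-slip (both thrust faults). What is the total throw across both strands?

58 m

throw_A = 22.3 × sin(33°) = 12.15 m
throw_B = 79.1 × sin(35.4°) = 45.82 m
total = 12.15 + 45.82 = 58 m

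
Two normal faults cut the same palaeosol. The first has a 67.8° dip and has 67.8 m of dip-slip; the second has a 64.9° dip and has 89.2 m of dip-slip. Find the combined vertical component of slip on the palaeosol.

144 m

throw_A = 67.8 × sin(67.8°) = 62.77 m
throw_B = 89.2 × sin(64.9°) = 80.78 m
total = 62.77 + 80.78 = 144 m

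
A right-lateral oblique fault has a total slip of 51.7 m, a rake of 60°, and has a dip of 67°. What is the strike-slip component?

strike-slip = net slip × cos(rake) = 51.7 m × cos(60°) = 25.9 m

25.9 m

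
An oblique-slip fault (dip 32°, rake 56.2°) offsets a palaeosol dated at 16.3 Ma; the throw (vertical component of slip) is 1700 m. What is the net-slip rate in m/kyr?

0.237 m/kyr

dip-slip = throw / sin(dip) = 1700 / sin(32°) = 3208 m
net slip = dip-slip / sin(rake) = 3208 / sin(56.2°) = 3861 m
rate = 3861 m / 16.3 Ma = 0.000237 m/yr = 0.237 m/kyr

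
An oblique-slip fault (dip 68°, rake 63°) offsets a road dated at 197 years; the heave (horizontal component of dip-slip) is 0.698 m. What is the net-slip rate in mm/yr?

dip-slip = heave / cos(dip) = 0.698 / cos(68°) = 1.863 m
net slip = dip-slip / sin(rake) = 1.863 / sin(63°) = 2.091 m
rate = 2.091 m / 197 years = 0.0106 m/yr = 10.6 mm/yr

10.6 mm/yr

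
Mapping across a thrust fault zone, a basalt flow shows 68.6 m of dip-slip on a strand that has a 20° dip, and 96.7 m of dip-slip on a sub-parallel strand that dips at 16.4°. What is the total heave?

heave_A = 68.6 × cos(20°) = 64.46 m
heave_B = 96.7 × cos(16.4°) = 92.77 m
total = 64.46 + 92.77 = 157 m

157 m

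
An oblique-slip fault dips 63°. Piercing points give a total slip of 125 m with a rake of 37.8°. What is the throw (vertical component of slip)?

68.3 m

dip-slip = net slip × sin(rake) = 125 m × sin(37.8°) = 76.61 m
throw = dip-slip × sin(dip) = 76.61 × sin(63°) = 68.3 m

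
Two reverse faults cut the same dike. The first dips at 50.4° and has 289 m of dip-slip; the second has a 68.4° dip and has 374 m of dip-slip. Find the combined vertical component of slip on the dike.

570 m

throw_A = 289 × sin(50.4°) = 222.7 m
throw_B = 374 × sin(68.4°) = 347.7 m
total = 222.7 + 347.7 = 570 m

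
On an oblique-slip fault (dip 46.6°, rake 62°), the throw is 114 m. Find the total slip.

dip-slip = throw / sin(dip) = 114 / sin(46.6°) = 156.9 m
net slip = dip-slip / sin(rake) = 156.9 / sin(62°) = 178 m

178 m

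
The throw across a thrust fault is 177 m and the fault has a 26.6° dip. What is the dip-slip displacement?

dip-slip = throw / sin(dip) = 177 / sin(26.6°) = 395 m

395 m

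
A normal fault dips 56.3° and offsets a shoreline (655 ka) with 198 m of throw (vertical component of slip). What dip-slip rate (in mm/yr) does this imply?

dip-slip = throw / sin(dip) = 198 m / sin(56.3°) = 238 m
rate = 238 m / 655 ka = 0.000363 m/yr = 0.363 mm/yr

0.363 mm/yr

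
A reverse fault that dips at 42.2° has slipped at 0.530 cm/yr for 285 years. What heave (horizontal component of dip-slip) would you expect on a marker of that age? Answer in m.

1.12 m

dip-slip = rate × time = 0.530 cm/yr × 285 years = 1.510 m
heave = dip-slip × cos(dip) = 1.510 × cos(42.2°) = 1.12 m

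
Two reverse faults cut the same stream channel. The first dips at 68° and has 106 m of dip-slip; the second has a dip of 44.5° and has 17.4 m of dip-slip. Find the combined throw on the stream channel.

110 m

throw_A = 106 × sin(68°) = 98.28 m
throw_B = 17.4 × sin(44.5°) = 12.20 m
total = 98.28 + 12.20 = 110 m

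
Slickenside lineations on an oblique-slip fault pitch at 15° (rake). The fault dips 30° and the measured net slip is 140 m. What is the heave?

dip-slip = net slip × sin(rake) = 140 m × sin(15°) = 36.23 m
heave = dip-slip × cos(dip) = 36.23 × cos(30°) = 31.4 m

31.4 m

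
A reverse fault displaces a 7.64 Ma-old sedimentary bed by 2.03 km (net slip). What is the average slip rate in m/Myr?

rate = 2.03 km / 7.64 Ma = 0.000266 m/yr = 266 m/Myr

266 m/Myr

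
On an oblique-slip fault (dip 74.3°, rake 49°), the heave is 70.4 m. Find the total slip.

345 m

dip-slip = heave / cos(dip) = 70.4 / cos(74.3°) = 260.2 m
net slip = dip-slip / sin(rake) = 260.2 / sin(49°) = 345 m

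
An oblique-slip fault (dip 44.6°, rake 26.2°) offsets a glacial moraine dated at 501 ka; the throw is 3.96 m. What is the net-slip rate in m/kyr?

dip-slip = throw / sin(dip) = 3.96 / sin(44.6°) = 5.640 m
net slip = dip-slip / sin(rake) = 5.640 / sin(26.2°) = 12.77 m
rate = 12.77 m / 501 ka = 0.0000255 m/yr = 0.0255 m/kyr

0.0255 m/kyr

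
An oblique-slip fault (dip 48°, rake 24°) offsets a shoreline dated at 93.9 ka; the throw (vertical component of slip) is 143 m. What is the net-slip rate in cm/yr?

0.504 cm/yr

dip-slip = throw / sin(dip) = 143 / sin(48°) = 192.4 m
net slip = dip-slip / sin(rake) = 192.4 / sin(24°) = 473.1 m
rate = 473.1 m / 93.9 ka = 0.00504 m/yr = 0.504 cm/yr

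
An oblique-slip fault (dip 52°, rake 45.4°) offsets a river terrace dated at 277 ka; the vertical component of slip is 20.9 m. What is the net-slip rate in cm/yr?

dip-slip = throw / sin(dip) = 20.9 / sin(52°) = 26.52 m
net slip = dip-slip / sin(rake) = 26.52 / sin(45.4°) = 37.25 m
rate = 37.25 m / 277 ka = 0.000134 m/yr = 0.0134 cm/yr

0.0134 cm/yr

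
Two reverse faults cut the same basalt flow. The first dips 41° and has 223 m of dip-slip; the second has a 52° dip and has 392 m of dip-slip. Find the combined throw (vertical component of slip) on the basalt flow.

throw_A = 223 × sin(41°) = 146.3 m
throw_B = 392 × sin(52°) = 308.9 m
total = 146.3 + 308.9 = 455 m

455 m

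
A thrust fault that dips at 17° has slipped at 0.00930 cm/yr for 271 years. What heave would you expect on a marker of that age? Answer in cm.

2.41 cm

dip-slip = rate × time = 0.00930 cm/yr × 271 years = 0.02520 m
heave = dip-slip × cos(dip) = 0.02520 × cos(17°) = 0.0241 m = 2.41 cm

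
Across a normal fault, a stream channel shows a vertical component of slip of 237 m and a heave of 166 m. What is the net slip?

net slip = √(throw² + heave²) = √(237² + 166²) = 289 m

289 m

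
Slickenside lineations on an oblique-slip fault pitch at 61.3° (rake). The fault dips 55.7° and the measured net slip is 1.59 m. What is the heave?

0.786 m

dip-slip = net slip × sin(rake) = 1.59 m × sin(61.3°) = 1.395 m
heave = dip-slip × cos(dip) = 1.395 × cos(55.7°) = 0.786 m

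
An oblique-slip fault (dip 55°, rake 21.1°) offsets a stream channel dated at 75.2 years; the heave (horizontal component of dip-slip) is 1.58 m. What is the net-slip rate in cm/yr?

10.2 cm/yr

dip-slip = heave / cos(dip) = 1.58 / cos(55°) = 2.755 m
net slip = dip-slip / sin(rake) = 2.755 / sin(21.1°) = 7.652 m
rate = 7.652 m / 75.2 years = 0.102 m/yr = 10.2 cm/yr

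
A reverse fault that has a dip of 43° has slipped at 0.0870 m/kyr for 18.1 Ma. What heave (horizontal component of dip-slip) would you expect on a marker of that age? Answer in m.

1150 m

dip-slip = rate × time = 0.0870 m/kyr × 18.1 Ma = 1575 m
heave = dip-slip × cos(dip) = 1575 × cos(43°) = 1150 m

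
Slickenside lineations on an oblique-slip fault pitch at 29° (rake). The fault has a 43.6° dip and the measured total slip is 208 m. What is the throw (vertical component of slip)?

dip-slip = net slip × sin(rake) = 208 m × sin(29°) = 100.8 m
throw = dip-slip × sin(dip) = 100.8 × sin(43.6°) = 69.5 m

69.5 m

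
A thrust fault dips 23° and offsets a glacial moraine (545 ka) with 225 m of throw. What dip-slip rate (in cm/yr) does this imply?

dip-slip = throw / sin(dip) = 225 m / sin(23°) = 575.8 m
rate = 575.8 m / 545 ka = 0.00106 m/yr = 0.106 cm/yr

0.106 cm/yr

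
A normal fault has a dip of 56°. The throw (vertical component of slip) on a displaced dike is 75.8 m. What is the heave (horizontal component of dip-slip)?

heave = throw / tan(dip) = 75.8 / tan(56°) = 51.1 m

51.1 m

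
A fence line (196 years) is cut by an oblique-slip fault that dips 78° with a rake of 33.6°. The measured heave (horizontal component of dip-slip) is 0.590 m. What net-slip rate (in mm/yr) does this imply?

dip-slip = heave / cos(dip) = 0.590 / cos(78°) = 2.838 m
net slip = dip-slip / sin(rake) = 2.838 / sin(33.6°) = 5.128 m
rate = 5.128 m / 196 years = 0.0262 m/yr = 26.2 mm/yr

26.2 mm/yr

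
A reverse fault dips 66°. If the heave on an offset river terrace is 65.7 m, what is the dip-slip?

162 m

dip-slip = heave / cos(dip) = 65.7 / cos(66°) = 162 m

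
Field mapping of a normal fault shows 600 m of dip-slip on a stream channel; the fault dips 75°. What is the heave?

heave = dip-slip × cos(dip) = 600 m × cos(75°) = 155 m

155 m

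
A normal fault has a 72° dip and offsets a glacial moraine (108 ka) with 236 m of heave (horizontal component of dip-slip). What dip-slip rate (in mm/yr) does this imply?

dip-slip = heave / cos(dip) = 236 m / cos(72°) = 763.7 m
rate = 763.7 m / 108 ka = 0.00707 m/yr = 7.07 mm/yr

7.07 mm/yr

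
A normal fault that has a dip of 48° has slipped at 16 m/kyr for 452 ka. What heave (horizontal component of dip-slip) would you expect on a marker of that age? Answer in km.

dip-slip = rate × time = 16 m/kyr × 452 ka = 7232 m
heave = dip-slip × cos(dip) = 7232 × cos(48°) = 4840 m = 4.84 km

4.84 km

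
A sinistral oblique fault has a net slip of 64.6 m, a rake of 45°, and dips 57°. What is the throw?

38.3 m

dip-slip = net slip × sin(rake) = 64.6 m × sin(45°) = 45.68 m
throw = dip-slip × sin(dip) = 45.68 × sin(57°) = 38.3 m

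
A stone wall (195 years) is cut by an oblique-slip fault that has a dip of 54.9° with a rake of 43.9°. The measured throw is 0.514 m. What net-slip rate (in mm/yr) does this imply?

4.65 mm/yr

dip-slip = throw / sin(dip) = 0.514 / sin(54.9°) = 0.6282 m
net slip = dip-slip / sin(rake) = 0.6282 / sin(43.9°) = 0.9060 m
rate = 0.9060 m / 195 years = 0.00465 m/yr = 4.65 mm/yr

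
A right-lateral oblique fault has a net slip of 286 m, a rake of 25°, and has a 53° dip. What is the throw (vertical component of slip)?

dip-slip = net slip × sin(rake) = 286 m × sin(25°) = 120.9 m
throw = dip-slip × sin(dip) = 120.9 × sin(53°) = 96.5 m

96.5 m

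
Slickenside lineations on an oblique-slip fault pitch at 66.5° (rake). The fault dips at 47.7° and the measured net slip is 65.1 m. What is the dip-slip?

dip-slip = net slip × sin(rake) = 65.1 m × sin(66.5°) = 59.7 m

59.7 m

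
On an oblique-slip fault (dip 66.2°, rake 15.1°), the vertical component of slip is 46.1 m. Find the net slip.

dip-slip = throw / sin(dip) = 46.1 / sin(66.2°) = 50.38 m
net slip = dip-slip / sin(rake) = 50.38 / sin(15.1°) = 193 m

193 m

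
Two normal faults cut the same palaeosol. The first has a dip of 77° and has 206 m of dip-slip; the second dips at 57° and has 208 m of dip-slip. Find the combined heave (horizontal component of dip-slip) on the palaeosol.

160 m

heave_A = 206 × cos(77°) = 46.34 m
heave_B = 208 × cos(57°) = 113.3 m
total = 46.34 + 113.3 = 160 m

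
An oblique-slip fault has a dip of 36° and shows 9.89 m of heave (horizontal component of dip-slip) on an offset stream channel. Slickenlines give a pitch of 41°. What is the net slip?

18.6 m

dip-slip = heave / cos(dip) = 9.89 / cos(36°) = 12.22 m
net slip = dip-slip / sin(rake) = 12.22 / sin(41°) = 18.6 m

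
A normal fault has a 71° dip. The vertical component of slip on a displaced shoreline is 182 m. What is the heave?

heave = throw / tan(dip) = 182 / tan(71°) = 62.7 m

62.7 m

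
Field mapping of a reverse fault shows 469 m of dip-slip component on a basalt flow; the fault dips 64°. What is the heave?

heave = dip-slip × cos(dip) = 469 m × cos(64°) = 206 m

206 m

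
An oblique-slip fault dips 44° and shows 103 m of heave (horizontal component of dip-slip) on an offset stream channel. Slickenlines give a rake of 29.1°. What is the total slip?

dip-slip = heave / cos(dip) = 103 / cos(44°) = 143.2 m
net slip = dip-slip / sin(rake) = 143.2 / sin(29.1°) = 294 m

294 m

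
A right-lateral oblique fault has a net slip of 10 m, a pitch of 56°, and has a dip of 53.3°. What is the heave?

dip-slip = net slip × sin(rake) = 10 m × sin(56°) = 8.290 m
heave = dip-slip × cos(dip) = 8.290 × cos(53.3°) = 4.95 m

4.95 m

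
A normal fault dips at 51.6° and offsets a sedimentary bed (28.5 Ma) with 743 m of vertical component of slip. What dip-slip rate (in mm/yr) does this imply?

0.0333 mm/yr

dip-slip = throw / sin(dip) = 743 m / sin(51.6°) = 948.1 m
rate = 948.1 m / 28.5 Ma = 0.0000333 m/yr = 0.0333 mm/yr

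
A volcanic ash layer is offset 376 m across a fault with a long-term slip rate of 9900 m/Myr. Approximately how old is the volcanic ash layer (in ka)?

38 ka

age = offset / rate = 376 m / (9900 m/Myr) = 38000 yr = 38 ka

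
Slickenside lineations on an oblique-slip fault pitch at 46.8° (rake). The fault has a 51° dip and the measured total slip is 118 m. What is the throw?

66.8 m

dip-slip = net slip × sin(rake) = 118 m × sin(46.8°) = 86.02 m
throw = dip-slip × sin(dip) = 86.02 × sin(51°) = 66.8 m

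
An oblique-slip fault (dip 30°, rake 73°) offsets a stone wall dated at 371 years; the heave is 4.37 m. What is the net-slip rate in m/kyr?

dip-slip = heave / cos(dip) = 4.37 / cos(30°) = 5.046 m
net slip = dip-slip / sin(rake) = 5.046 / sin(73°) = 5.277 m
rate = 5.277 m / 371 years = 0.0142 m/yr = 14.2 m/kyr

14.2 m/kyr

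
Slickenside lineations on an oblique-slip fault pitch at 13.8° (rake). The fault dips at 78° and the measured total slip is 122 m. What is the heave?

dip-slip = net slip × sin(rake) = 122 m × sin(13.8°) = 29.10 m
heave = dip-slip × cos(dip) = 29.10 × cos(78°) = 6.05 m

6.05 m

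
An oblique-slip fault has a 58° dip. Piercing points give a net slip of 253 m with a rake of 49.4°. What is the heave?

dip-slip = net slip × sin(rake) = 253 m × sin(49.4°) = 192.1 m
heave = dip-slip × cos(dip) = 192.1 × cos(58°) = 102 m

102 m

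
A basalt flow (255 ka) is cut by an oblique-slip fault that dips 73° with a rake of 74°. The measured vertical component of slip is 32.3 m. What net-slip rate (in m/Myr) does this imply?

dip-slip = throw / sin(dip) = 32.3 / sin(73°) = 33.78 m
net slip = dip-slip / sin(rake) = 33.78 / sin(74°) = 35.14 m
rate = 35.14 m / 255 ka = 0.000138 m/yr = 138 m/Myr

138 m/Myr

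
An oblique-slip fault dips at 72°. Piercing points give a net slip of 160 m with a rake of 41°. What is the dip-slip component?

105 m

dip-slip = net slip × sin(rake) = 160 m × sin(41°) = 105 m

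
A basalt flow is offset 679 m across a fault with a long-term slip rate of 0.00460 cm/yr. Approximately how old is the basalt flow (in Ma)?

14.8 Ma

age = offset / rate = 679 m / (0.00460 cm/yr) = 1.48e+07 yr = 14.8 Ma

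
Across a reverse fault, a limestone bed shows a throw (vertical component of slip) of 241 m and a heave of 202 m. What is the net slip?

net slip = √(throw² + heave²) = √(241² + 202²) = 314 m

314 m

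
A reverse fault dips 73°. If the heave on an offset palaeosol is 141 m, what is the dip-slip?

482 m

dip-slip = heave / cos(dip) = 141 / cos(73°) = 482 m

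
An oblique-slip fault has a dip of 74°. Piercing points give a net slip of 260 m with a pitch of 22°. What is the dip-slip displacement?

dip-slip = net slip × sin(rake) = 260 m × sin(22°) = 97.4 m

97.4 m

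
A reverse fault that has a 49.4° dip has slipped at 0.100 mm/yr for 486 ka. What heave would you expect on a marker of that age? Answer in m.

dip-slip = rate × time = 0.100 mm/yr × 486 ka = 48.60 m
heave = dip-slip × cos(dip) = 48.60 × cos(49.4°) = 31.6 m

31.6 m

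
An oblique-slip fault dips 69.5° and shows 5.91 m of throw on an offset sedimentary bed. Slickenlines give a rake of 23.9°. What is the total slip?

dip-slip = throw / sin(dip) = 5.91 / sin(69.5°) = 6.310 m
net slip = dip-slip / sin(rake) = 6.310 / sin(23.9°) = 15.6 m

15.6 m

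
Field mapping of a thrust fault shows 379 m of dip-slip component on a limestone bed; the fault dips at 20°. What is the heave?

356 m

heave = dip-slip × cos(dip) = 379 m × cos(20°) = 356 m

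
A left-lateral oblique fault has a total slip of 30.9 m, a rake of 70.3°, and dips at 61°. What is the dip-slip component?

dip-slip = net slip × sin(rake) = 30.9 m × sin(70.3°) = 29.1 m

29.1 m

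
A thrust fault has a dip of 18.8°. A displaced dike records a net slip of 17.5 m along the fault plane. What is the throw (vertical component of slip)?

throw = dip-slip × sin(dip) = 17.5 m × sin(18.8°) = 5.64 m

5.64 m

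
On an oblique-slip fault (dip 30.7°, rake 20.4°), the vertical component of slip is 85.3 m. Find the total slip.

479 m

dip-slip = throw / sin(dip) = 85.3 / sin(30.7°) = 167.1 m
net slip = dip-slip / sin(rake) = 167.1 / sin(20.4°) = 479 m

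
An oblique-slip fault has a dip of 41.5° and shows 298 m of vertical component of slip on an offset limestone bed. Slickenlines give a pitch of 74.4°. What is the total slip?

dip-slip = throw / sin(dip) = 298 / sin(41.5°) = 449.7 m
net slip = dip-slip / sin(rake) = 449.7 / sin(74.4°) = 467 m

467 m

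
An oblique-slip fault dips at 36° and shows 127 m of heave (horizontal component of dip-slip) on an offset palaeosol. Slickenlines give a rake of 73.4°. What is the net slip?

dip-slip = heave / cos(dip) = 127 / cos(36°) = 157 m
net slip = dip-slip / sin(rake) = 157 / sin(73.4°) = 164 m

164 m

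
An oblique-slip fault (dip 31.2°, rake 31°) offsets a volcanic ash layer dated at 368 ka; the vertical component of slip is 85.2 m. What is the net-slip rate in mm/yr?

dip-slip = throw / sin(dip) = 85.2 / sin(31.2°) = 164.5 m
net slip = dip-slip / sin(rake) = 164.5 / sin(31°) = 319.3 m
rate = 319.3 m / 368 ka = 0.000868 m/yr = 0.868 mm/yr

0.868 mm/yr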